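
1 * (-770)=-770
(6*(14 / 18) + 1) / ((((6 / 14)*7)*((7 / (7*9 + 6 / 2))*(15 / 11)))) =4114 / 315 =13.06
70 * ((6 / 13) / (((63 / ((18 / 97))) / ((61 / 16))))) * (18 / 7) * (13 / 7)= 8235 / 4753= 1.73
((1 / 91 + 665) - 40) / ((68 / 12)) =170628 / 1547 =110.30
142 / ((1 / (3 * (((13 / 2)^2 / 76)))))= 35997 / 152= 236.82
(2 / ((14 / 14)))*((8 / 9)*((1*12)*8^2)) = 4096 / 3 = 1365.33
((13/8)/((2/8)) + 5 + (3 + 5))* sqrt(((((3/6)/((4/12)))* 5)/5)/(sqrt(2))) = 39* 2^(1/4)* sqrt(3)/4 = 20.08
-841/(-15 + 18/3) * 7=5887/9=654.11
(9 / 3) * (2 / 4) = 3 / 2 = 1.50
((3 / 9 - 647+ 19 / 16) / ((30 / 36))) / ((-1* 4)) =30983 / 160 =193.64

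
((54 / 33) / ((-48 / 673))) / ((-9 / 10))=3365 / 132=25.49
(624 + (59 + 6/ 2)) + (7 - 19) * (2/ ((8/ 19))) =629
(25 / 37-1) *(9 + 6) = -180 / 37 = -4.86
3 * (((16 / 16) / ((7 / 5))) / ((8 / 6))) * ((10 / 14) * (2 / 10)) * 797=35865 / 196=182.98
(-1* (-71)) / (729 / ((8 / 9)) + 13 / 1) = 568 / 6665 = 0.09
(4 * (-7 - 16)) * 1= -92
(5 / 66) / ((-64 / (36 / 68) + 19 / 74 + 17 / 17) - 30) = -111 / 219241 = -0.00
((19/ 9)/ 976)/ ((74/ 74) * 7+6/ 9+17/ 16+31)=19/ 348981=0.00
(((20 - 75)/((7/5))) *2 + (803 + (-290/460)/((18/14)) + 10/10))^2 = 4413658958641/8398404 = 525535.44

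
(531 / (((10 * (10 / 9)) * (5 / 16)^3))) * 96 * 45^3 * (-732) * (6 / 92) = -376043502108672 / 575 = -653988699319.43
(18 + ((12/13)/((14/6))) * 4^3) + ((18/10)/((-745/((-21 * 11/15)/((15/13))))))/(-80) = 29367626727/677950000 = 43.32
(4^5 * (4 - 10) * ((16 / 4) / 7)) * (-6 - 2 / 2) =24576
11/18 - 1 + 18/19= 191/342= 0.56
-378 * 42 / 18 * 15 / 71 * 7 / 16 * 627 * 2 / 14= -4147605 / 568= -7302.12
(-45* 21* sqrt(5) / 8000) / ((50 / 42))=-3969* sqrt(5) / 40000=-0.22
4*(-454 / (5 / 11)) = -19976 / 5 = -3995.20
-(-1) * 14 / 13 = 14 / 13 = 1.08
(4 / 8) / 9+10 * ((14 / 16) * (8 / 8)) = 317 / 36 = 8.81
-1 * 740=-740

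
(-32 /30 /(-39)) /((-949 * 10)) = -8 /2775825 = -0.00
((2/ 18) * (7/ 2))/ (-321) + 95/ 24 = 91457/ 23112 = 3.96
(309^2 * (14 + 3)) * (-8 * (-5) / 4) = 16231770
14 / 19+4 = 90 / 19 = 4.74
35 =35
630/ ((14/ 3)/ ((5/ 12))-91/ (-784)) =352800/ 6337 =55.67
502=502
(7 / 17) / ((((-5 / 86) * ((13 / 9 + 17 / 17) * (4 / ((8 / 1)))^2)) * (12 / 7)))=-6321 / 935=-6.76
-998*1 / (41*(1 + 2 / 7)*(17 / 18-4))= 13972 / 2255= 6.20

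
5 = 5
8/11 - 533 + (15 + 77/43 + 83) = -204564/473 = -432.48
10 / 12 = 5 / 6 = 0.83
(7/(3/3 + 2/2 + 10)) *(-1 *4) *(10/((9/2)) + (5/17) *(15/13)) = -35665/5967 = -5.98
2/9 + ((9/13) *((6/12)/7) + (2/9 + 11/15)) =1.23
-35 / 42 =-5 / 6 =-0.83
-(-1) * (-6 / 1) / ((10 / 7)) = -21 / 5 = -4.20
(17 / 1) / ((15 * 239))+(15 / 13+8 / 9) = 2.05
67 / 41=1.63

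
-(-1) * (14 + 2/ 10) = 71/ 5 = 14.20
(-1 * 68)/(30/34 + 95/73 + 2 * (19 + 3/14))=-590716/352799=-1.67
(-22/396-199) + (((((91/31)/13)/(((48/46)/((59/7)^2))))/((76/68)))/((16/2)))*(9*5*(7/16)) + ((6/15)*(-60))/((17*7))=-106846330897/645958656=-165.41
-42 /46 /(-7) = 3 /23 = 0.13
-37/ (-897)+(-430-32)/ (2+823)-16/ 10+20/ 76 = -790622/ 426075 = -1.86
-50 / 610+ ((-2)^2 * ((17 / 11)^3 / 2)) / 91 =-0.00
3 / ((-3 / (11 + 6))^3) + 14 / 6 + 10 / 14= -34199 / 63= -542.84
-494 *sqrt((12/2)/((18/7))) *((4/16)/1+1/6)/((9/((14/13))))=-665 *sqrt(21)/81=-37.62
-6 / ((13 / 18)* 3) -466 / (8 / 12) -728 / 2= -13855 / 13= -1065.77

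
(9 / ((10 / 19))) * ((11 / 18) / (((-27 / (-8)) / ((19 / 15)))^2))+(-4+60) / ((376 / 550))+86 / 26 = 43442318299 / 501096375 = 86.69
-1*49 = -49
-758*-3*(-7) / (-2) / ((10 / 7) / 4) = 111426 / 5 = 22285.20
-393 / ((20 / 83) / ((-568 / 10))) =92637.96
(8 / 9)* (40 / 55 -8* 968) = -75712 / 11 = -6882.91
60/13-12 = -96/13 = -7.38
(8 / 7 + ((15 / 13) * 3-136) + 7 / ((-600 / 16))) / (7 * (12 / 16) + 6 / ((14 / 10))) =-3592196 / 260325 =-13.80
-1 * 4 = -4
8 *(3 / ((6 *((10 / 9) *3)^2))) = 9 / 25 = 0.36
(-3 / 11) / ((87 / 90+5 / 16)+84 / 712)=-64080 / 328273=-0.20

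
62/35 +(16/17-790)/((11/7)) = -3274836/6545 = -500.36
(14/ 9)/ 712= 7/ 3204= 0.00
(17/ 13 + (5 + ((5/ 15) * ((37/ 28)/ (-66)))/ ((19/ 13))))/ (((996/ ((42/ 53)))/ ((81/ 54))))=8631299/ 1147399968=0.01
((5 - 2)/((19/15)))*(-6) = -270/19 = -14.21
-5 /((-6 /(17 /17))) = 5 /6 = 0.83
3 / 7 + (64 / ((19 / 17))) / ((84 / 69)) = 6313 / 133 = 47.47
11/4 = 2.75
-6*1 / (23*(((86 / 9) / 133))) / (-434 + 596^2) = -3591 / 350879398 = -0.00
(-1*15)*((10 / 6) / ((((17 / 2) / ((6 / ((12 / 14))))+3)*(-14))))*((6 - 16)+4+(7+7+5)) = 325 / 59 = 5.51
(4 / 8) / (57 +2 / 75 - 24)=75 / 4954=0.02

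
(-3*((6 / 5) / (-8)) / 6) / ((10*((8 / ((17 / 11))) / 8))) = 51 / 4400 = 0.01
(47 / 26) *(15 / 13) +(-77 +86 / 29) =-705241 / 9802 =-71.95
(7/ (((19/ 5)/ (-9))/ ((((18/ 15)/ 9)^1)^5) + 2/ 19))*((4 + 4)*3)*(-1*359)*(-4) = -146678784/ 6091811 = -24.08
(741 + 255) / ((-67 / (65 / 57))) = -16.95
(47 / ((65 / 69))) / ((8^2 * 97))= 3243 / 403520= 0.01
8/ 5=1.60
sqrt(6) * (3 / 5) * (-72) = -216 * sqrt(6) / 5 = -105.82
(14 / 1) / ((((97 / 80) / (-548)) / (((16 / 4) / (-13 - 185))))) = 1227520 / 9603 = 127.83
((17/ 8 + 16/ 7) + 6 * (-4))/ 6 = -1097/ 336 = -3.26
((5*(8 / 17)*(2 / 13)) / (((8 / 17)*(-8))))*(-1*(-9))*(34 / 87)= -255 / 754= -0.34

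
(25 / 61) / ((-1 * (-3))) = 25 / 183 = 0.14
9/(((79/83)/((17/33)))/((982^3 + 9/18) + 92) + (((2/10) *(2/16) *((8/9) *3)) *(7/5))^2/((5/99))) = 52.18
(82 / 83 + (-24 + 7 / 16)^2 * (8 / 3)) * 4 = 11804579 / 1992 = 5925.99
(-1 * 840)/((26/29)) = -12180/13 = -936.92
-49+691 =642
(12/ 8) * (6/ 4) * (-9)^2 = 182.25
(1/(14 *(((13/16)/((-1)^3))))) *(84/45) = -32/195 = -0.16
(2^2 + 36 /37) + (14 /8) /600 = 441859 /88800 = 4.98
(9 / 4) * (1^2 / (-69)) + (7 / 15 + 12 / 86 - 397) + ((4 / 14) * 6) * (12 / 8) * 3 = -161463241 / 415380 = -388.71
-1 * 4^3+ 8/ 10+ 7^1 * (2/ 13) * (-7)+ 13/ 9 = -40537/ 585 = -69.29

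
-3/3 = -1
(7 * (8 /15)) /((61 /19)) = 1064 /915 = 1.16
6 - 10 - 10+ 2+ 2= -10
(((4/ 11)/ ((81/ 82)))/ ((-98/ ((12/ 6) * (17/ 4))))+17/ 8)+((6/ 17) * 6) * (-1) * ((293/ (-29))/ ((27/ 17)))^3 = 125864627489357/ 229996659816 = 547.25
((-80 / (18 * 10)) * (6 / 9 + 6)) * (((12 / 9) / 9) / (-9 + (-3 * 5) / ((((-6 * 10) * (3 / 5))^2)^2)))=245760 / 5038853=0.05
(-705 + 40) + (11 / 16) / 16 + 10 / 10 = -169973 / 256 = -663.96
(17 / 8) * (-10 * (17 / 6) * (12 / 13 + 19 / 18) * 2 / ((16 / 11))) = -7359385 / 44928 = -163.80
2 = 2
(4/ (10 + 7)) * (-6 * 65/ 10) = -156/ 17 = -9.18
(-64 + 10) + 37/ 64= -3419/ 64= -53.42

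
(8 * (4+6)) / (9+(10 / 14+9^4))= 112 / 9199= 0.01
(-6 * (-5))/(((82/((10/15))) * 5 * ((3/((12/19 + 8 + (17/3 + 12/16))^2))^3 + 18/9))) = 1631264211816743584081/66881910439196717256185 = 0.02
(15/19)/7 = 15/133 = 0.11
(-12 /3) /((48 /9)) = -3 /4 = -0.75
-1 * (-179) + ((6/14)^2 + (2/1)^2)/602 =5280347/29498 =179.01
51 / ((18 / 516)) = 1462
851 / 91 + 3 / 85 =72608 / 7735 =9.39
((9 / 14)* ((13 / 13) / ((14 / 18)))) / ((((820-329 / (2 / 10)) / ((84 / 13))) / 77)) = -162 / 325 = -0.50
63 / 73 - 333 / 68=-20025 / 4964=-4.03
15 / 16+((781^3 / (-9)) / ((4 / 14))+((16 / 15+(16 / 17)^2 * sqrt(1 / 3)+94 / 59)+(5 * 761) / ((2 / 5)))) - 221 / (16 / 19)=-983674615231 / 5310+256 * sqrt(3) / 867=-185249456.22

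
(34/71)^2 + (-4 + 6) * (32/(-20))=-74876/25205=-2.97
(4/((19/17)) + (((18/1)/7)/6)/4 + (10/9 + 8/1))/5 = 61273/23940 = 2.56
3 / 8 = 0.38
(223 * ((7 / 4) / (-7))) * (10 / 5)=-223 / 2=-111.50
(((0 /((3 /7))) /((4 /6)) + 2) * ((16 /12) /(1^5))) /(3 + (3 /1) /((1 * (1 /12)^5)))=8 /2239497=0.00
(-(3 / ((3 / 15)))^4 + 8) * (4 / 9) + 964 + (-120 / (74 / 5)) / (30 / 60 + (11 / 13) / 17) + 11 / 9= -64573273 / 2997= -21545.97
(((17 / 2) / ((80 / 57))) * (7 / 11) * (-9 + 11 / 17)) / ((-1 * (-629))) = -28329 / 553520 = -0.05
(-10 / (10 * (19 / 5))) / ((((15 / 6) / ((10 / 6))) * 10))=-1 / 57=-0.02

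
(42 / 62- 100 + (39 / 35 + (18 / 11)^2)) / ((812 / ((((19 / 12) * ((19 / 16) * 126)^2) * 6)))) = -25021.79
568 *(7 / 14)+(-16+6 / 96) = 4289 / 16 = 268.06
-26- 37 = -63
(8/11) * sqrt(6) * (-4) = -32 * sqrt(6)/11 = -7.13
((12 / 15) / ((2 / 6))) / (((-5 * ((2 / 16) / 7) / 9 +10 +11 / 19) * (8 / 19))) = 272916 / 506045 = 0.54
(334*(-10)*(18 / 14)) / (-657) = 3340 / 511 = 6.54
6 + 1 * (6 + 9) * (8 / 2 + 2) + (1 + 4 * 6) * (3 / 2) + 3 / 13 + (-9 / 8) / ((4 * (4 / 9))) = 221475 / 1664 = 133.10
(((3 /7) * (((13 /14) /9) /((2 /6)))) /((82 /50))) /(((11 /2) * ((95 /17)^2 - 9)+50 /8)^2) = 217154600 /44334599562281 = 0.00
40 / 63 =0.63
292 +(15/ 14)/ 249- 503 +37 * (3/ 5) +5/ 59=-64688227/ 342790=-188.71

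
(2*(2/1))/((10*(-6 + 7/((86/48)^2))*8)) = -1849/141240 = -0.01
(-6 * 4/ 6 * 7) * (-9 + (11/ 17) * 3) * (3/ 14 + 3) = 10800/ 17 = 635.29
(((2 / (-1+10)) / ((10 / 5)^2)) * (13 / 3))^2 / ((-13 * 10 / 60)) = -13 / 486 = -0.03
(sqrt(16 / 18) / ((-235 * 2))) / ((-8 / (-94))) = -sqrt(2) / 60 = -0.02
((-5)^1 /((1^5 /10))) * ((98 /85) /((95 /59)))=-11564 /323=-35.80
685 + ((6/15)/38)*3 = 65078/95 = 685.03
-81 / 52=-1.56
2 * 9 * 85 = 1530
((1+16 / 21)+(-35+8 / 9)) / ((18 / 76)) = -77444 / 567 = -136.59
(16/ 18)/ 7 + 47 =47.13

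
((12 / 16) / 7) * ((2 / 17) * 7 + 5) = 297 / 476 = 0.62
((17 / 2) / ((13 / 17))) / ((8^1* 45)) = 289 / 9360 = 0.03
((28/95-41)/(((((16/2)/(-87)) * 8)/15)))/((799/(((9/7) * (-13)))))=-118086579/6801088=-17.36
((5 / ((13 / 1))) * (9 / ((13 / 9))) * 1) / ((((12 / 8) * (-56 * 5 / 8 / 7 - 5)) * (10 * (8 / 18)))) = -243 / 6760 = -0.04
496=496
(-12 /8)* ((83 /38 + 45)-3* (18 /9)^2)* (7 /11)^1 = -33.58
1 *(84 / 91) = 12 / 13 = 0.92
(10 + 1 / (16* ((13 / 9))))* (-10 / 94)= -10445 / 9776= -1.07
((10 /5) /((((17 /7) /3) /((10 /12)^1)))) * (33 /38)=1155 /646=1.79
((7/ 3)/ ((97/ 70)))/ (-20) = -49/ 582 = -0.08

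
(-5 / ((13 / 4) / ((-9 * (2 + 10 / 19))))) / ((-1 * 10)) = -864 / 247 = -3.50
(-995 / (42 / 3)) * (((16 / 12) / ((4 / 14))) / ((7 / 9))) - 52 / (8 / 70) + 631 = -1753 / 7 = -250.43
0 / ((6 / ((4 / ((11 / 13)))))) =0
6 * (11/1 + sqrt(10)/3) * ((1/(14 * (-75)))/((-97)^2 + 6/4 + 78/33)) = -242/36239525 - 22 * sqrt(10)/108718575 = -0.00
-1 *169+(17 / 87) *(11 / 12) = -176249 / 1044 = -168.82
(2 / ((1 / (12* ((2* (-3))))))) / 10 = -72 / 5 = -14.40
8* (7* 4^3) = 3584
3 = 3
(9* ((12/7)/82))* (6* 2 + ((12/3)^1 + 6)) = 1188/287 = 4.14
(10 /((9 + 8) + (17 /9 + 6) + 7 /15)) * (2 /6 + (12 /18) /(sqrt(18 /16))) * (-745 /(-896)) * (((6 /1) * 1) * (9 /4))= 1508625 /1022336 + 502875 * sqrt(2) /255584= 4.26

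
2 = 2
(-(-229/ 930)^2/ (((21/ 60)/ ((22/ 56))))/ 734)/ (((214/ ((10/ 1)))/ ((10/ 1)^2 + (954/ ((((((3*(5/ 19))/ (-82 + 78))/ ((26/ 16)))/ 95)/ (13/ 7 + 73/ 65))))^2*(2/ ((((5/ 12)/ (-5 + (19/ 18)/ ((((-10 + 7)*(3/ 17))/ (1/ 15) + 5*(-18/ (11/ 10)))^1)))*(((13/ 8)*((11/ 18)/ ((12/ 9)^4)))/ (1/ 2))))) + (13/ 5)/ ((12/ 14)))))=820231947.87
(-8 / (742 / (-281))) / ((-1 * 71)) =-1124 / 26341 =-0.04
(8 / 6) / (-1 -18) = -4 / 57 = -0.07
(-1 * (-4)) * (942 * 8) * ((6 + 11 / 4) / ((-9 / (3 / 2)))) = -43960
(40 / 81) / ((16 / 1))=5 / 162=0.03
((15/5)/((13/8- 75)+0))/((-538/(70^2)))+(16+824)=132697320/157903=840.37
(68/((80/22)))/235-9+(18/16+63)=518923/9400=55.20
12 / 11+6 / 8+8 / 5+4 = 1637 / 220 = 7.44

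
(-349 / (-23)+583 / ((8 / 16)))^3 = 20050492666463 / 12167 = 1647940549.56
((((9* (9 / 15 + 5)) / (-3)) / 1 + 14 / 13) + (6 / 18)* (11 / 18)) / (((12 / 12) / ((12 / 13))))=-108946 / 7605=-14.33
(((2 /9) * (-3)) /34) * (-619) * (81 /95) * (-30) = -100278 /323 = -310.46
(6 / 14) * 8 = 24 / 7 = 3.43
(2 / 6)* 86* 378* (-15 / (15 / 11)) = -119196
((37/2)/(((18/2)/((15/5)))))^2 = 1369/36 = 38.03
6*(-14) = -84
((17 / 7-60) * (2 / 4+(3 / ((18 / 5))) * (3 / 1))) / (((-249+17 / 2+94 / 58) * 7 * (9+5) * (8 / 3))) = 0.00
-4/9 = -0.44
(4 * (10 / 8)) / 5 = 1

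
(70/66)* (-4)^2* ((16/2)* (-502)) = -2248960/33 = -68150.30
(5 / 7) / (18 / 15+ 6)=25 / 252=0.10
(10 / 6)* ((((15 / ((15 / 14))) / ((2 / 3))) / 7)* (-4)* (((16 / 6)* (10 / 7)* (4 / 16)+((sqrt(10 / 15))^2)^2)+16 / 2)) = -11840 / 63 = -187.94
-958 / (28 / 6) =-1437 / 7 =-205.29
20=20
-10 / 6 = -5 / 3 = -1.67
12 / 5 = 2.40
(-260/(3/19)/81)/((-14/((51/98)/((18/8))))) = 83980/250047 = 0.34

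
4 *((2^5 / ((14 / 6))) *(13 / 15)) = 1664 / 35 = 47.54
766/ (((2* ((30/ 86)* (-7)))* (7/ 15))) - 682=-49887/ 49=-1018.10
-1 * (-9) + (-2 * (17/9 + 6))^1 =-61/9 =-6.78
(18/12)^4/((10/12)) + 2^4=883/40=22.08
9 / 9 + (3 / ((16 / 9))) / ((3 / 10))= 6.62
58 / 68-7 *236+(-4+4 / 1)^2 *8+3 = -56037 / 34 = -1648.15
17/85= 1/5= 0.20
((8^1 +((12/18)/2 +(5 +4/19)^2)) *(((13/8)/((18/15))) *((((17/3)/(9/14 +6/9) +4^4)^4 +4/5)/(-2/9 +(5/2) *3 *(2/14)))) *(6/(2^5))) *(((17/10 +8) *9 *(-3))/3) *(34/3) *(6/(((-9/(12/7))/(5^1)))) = 19474384892462347587686739/70692238375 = 275481231605043.91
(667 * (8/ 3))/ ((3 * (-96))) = -667/ 108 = -6.18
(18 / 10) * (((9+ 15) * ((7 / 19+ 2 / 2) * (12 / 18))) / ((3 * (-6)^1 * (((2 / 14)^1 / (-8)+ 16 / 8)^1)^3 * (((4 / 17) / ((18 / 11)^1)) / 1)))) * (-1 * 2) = 620978176 / 158797155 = 3.91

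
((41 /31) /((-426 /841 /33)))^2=143861662681 /19377604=7424.12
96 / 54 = 16 / 9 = 1.78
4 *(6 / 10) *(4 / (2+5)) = 48 / 35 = 1.37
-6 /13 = -0.46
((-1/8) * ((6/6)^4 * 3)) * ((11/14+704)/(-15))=9867/560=17.62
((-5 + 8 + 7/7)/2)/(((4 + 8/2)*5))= 1/20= 0.05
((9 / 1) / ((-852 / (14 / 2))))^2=441 / 80656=0.01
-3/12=-1/4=-0.25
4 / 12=1 / 3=0.33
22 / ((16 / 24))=33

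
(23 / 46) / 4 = 1 / 8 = 0.12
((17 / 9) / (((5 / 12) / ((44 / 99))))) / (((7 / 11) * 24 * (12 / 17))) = 3179 / 17010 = 0.19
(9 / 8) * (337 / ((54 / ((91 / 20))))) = 30667 / 960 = 31.94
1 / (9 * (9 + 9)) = 1 / 162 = 0.01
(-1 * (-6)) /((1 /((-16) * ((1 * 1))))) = -96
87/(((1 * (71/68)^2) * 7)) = 402288/35287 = 11.40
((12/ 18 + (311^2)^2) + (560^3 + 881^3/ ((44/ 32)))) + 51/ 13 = 4301958532150/ 429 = 10027875366.32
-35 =-35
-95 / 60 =-19 / 12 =-1.58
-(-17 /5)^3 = 4913 /125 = 39.30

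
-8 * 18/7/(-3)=48/7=6.86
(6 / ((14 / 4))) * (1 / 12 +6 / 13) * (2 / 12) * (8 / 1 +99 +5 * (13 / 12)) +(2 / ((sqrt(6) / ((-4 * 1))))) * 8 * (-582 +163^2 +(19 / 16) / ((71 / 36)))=114665 / 6552 - 59043832 * sqrt(6) / 213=-678983.72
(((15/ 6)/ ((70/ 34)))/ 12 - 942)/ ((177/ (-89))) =14083271/ 29736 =473.61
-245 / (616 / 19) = -665 / 88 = -7.56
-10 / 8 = -5 / 4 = -1.25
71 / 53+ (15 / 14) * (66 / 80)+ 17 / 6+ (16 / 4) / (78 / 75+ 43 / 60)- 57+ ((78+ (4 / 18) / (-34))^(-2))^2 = -9451139419987002783302405 / 190293662422507397594736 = -49.67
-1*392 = -392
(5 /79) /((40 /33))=33 /632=0.05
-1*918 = -918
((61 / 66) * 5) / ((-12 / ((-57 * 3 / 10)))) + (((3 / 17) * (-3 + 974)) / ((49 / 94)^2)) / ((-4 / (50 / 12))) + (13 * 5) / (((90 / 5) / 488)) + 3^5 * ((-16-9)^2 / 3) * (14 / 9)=5163403491047 / 64654128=79861.93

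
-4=-4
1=1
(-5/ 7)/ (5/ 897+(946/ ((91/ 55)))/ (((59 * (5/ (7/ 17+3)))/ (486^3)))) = -346035/ 367727713492229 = -0.00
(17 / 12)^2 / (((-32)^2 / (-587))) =-169643 / 147456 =-1.15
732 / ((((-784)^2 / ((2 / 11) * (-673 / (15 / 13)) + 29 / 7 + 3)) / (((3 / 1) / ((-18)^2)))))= -1742099 / 1597337280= -0.00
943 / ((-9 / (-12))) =3772 / 3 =1257.33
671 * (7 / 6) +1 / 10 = 11744 / 15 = 782.93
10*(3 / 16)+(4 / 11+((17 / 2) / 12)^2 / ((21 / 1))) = 301043 / 133056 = 2.26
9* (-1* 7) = -63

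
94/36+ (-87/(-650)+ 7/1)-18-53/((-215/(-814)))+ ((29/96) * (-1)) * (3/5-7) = -26033183/125775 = -206.98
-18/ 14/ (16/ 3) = -27/ 112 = -0.24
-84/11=-7.64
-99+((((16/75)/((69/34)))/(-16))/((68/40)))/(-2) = -102463/1035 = -99.00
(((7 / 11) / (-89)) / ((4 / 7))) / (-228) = 0.00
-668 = -668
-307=-307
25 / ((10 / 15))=75 / 2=37.50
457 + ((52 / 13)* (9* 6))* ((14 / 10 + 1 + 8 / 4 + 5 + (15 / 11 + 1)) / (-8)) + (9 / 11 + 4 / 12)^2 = 766154 / 5445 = 140.71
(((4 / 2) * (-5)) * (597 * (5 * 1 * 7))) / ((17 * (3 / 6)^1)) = -24582.35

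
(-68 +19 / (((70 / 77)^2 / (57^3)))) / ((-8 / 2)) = -425751907 / 400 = -1064379.77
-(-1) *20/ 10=2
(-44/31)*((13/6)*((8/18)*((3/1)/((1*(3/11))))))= -12584/837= -15.03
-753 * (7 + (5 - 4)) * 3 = -18072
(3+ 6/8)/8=15/32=0.47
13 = 13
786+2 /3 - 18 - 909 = -421 /3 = -140.33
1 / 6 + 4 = 4.17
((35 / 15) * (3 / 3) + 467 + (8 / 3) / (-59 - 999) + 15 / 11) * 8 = 3765.56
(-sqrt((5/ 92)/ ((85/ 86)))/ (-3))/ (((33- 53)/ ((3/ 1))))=-sqrt(33626)/ 15640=-0.01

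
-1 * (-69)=69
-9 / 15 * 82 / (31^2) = -246 / 4805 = -0.05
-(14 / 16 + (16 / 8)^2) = -39 / 8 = -4.88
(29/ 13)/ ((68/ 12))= 87/ 221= 0.39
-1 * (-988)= 988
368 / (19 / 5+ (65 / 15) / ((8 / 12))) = 35.73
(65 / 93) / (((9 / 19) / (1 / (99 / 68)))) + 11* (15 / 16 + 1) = 29599963 / 1325808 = 22.33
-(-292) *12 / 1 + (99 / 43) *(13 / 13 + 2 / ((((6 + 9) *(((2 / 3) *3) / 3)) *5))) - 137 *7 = 2738449 / 1075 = 2547.39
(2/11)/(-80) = -1/440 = -0.00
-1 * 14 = -14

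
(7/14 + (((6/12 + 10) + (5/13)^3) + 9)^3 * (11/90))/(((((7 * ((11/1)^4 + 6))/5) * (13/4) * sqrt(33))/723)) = 1683166605859740767 * sqrt(33)/5597259351071303916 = 1.73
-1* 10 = -10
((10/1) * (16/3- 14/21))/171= 140/513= 0.27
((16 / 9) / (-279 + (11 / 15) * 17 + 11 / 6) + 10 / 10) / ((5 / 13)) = 2.58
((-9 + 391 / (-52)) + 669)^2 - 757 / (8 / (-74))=1170111125 / 2704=432733.40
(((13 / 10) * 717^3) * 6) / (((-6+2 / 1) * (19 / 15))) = -43126412121 / 76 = -567452791.07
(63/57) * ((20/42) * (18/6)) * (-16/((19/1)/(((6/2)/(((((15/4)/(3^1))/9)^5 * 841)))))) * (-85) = 296042397696/37950125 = 7800.83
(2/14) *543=543/7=77.57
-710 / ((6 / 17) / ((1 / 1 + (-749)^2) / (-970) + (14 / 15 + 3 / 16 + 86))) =13803101125 / 13968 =988194.52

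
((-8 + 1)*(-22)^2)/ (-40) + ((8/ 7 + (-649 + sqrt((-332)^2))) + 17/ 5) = -15943/ 70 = -227.76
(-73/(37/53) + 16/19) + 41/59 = -4273398/41477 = -103.03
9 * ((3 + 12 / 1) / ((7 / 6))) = 810 / 7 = 115.71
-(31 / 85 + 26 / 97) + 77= 629648 / 8245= 76.37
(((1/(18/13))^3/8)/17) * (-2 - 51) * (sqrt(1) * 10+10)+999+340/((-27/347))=-668937613/198288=-3373.57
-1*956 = -956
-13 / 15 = -0.87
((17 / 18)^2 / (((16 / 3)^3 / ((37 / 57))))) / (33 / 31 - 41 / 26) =-4309279 / 578543616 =-0.01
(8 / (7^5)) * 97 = 776 / 16807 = 0.05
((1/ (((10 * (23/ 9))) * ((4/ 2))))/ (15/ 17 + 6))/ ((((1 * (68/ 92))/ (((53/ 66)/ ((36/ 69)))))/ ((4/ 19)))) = 1219/ 978120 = 0.00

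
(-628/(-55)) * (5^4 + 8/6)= 1180012/165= 7151.59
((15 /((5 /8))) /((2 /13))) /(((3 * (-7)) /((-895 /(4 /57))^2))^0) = 156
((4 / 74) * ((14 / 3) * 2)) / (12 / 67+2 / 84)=52528 / 21127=2.49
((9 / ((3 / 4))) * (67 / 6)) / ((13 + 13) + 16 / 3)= 201 / 47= 4.28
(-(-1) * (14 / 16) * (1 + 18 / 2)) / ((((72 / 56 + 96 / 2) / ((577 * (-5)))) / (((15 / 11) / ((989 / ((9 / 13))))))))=-6361425 / 13011284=-0.49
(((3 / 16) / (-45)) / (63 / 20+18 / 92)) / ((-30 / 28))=161 / 138510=0.00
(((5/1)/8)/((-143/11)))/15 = -1/312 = -0.00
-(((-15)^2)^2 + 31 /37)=-1873156 /37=-50625.84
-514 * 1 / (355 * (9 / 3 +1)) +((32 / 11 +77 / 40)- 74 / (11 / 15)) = -273881 / 2840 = -96.44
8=8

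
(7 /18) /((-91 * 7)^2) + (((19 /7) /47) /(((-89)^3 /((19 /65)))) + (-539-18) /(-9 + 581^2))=-0.00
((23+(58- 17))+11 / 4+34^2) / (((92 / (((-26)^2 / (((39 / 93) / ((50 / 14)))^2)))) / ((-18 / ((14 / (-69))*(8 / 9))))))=713850620625 / 10976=65037410.77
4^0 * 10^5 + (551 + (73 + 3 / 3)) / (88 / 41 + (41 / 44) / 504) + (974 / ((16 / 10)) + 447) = 791788872687 / 7812676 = 101346.69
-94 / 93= -1.01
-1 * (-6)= 6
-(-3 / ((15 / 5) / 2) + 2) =0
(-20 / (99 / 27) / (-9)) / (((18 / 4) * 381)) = 40 / 113157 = 0.00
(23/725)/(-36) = -23/26100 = -0.00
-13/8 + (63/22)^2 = 6365/968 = 6.58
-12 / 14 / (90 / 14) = -2 / 15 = -0.13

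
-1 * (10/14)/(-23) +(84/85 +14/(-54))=280828/369495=0.76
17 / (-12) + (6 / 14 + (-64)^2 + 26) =346165 / 84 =4121.01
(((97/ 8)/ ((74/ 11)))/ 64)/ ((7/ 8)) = 1067/ 33152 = 0.03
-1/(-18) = 1/18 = 0.06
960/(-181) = -960/181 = -5.30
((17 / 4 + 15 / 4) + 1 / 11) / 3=89 / 33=2.70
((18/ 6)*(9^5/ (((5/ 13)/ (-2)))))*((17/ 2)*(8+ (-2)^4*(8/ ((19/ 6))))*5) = -36017528040/ 19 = -1895659370.53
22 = 22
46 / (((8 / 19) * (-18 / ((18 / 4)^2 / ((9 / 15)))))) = -6555 / 32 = -204.84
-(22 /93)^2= -484 /8649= -0.06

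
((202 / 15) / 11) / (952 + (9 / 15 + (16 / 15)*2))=202 / 157531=0.00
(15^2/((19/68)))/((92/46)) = 7650/19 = 402.63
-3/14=-0.21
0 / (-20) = 0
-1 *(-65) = 65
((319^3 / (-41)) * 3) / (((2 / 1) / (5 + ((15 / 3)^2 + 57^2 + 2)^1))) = -319521093837 / 82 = -3896598705.33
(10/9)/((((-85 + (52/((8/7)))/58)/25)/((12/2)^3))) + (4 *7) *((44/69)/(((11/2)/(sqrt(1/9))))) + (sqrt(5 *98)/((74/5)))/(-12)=-141883744/2022183- 35 *sqrt(10)/888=-70.29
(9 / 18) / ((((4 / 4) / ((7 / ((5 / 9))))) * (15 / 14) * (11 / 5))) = 2.67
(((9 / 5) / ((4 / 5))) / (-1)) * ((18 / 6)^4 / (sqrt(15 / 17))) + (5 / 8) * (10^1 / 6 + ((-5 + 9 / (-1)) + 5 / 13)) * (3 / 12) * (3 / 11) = -194.53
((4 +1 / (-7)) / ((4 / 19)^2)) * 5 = 48735 / 112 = 435.13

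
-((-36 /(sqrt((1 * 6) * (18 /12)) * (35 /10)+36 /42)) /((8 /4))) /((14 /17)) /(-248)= -51 /6572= -0.01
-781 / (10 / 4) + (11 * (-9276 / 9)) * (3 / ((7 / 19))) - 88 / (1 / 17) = -3294434 / 35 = -94126.69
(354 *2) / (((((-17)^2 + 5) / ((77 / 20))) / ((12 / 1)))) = 3894 / 35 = 111.26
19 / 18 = 1.06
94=94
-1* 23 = -23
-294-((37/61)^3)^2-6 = -15458678034709/51520374361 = -300.05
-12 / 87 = -4 / 29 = -0.14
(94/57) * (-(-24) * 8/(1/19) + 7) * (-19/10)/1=-34357/3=-11452.33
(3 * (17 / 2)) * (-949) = -48399 / 2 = -24199.50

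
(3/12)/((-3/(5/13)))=-5/156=-0.03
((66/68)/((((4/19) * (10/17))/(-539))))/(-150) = 112651/4000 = 28.16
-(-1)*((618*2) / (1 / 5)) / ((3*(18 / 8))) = 8240 / 9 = 915.56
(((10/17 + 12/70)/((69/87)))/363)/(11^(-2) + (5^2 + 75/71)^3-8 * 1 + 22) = 4691497388/31478234980572975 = 0.00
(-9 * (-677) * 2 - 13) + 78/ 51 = 206967/ 17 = 12174.53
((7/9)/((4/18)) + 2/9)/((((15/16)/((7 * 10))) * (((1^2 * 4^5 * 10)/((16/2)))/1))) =469/2160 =0.22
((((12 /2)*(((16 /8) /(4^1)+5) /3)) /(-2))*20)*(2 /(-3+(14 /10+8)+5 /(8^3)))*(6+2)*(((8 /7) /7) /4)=-9011200 /804041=-11.21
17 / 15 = 1.13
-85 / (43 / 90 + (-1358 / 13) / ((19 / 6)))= 1889550 / 722699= 2.61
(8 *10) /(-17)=-4.71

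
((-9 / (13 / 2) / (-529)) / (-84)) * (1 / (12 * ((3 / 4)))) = -1 / 288834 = -0.00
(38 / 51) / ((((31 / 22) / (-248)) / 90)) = -200640 / 17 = -11802.35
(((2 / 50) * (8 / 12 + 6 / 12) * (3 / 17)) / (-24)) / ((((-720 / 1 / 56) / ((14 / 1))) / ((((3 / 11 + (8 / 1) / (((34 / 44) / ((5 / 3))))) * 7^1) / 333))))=23609033 / 171494334000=0.00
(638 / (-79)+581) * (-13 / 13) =-572.92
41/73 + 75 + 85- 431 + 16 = -18574/73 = -254.44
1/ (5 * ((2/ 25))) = 2.50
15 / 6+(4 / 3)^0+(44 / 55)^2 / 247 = 43257 / 12350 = 3.50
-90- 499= -589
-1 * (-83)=83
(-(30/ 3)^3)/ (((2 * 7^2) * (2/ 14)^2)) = -500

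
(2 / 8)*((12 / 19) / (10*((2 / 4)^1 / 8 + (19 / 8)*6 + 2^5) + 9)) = 8 / 23921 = 0.00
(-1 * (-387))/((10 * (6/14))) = 903/10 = 90.30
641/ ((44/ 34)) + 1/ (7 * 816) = 31121843/ 62832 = 495.32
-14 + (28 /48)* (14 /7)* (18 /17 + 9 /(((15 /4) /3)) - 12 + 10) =-1708 /255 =-6.70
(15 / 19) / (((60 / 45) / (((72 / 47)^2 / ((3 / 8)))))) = 155520 / 41971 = 3.71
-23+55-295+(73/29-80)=-9874/29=-340.48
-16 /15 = -1.07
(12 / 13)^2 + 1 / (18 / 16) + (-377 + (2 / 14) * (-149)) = -4222012 / 10647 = -396.54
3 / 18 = 1 / 6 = 0.17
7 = 7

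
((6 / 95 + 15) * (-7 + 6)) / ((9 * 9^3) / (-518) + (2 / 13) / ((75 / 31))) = 144545310 / 120932321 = 1.20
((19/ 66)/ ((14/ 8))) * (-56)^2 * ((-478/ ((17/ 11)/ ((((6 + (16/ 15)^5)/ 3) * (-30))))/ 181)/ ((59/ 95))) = 1733146356315136/ 16543105875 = 104765.48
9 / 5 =1.80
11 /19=0.58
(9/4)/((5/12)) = 27/5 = 5.40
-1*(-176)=176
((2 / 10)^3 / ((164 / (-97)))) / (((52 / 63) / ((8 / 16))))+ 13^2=360301889 / 2132000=169.00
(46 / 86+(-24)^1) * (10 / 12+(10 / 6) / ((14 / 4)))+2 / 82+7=-1755167 / 74046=-23.70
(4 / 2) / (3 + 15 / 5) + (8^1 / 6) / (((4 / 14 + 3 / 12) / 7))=799 / 45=17.76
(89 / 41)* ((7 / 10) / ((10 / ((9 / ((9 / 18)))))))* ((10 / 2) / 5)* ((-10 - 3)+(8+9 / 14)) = -48861 / 4100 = -11.92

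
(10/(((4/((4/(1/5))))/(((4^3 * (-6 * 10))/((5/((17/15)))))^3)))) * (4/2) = -329705848832/5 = -65941169766.40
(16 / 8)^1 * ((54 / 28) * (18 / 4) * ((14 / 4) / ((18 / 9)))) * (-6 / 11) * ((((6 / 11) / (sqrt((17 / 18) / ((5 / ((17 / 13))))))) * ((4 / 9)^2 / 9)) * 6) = -432 * sqrt(130) / 2057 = -2.39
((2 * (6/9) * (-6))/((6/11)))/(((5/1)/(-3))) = 44/5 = 8.80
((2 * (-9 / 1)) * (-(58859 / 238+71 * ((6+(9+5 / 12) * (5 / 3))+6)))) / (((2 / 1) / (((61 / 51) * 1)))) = 578470015 / 24276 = 23828.89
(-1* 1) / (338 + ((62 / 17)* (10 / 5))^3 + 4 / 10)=-24565 / 17845916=-0.00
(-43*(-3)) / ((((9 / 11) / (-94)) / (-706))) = 31390172 / 3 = 10463390.67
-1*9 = -9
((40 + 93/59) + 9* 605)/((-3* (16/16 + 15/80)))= -5179328/3363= -1540.09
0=0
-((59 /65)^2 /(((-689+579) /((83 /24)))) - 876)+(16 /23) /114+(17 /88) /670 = 23841070383591 /27214830500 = 876.03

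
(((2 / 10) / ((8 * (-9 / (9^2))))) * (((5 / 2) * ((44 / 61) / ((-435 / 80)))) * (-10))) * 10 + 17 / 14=-154727 / 24766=-6.25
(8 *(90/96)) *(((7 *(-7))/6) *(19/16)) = -4655/64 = -72.73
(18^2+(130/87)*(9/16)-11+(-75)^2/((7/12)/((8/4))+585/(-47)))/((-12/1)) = 473728379/38171424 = 12.41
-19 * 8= -152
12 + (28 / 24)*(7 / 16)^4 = 4735399 / 393216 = 12.04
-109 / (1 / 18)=-1962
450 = 450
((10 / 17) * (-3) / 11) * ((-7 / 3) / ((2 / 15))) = 525 / 187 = 2.81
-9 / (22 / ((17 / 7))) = -153 / 154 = -0.99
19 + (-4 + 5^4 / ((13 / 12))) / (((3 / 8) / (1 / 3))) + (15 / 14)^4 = 2380300837 / 4494672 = 529.58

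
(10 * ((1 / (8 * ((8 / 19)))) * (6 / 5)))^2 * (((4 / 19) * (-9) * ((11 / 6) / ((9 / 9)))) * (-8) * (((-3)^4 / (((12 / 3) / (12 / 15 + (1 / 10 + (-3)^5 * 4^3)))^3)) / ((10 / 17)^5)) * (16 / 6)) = -813582809310827422471474287 / 12800000000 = -63561156977408392.38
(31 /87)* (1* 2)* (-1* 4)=-248 /87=-2.85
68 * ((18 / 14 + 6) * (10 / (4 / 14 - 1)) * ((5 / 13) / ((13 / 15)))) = -520200 / 169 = -3078.11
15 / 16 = 0.94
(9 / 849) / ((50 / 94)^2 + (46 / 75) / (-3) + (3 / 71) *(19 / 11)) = 0.07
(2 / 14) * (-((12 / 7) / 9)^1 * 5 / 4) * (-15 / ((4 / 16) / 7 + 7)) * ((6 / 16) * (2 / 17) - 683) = -1161025 / 23443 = -49.53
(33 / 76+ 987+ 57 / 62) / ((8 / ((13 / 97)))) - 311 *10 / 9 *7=-39528691483 / 16454304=-2402.33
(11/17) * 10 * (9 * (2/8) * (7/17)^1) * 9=31185/578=53.95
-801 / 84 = -9.54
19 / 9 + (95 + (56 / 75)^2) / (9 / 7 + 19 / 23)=30192257 / 637500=47.36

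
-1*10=-10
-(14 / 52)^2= -0.07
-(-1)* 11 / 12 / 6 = 11 / 72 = 0.15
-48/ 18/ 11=-8/ 33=-0.24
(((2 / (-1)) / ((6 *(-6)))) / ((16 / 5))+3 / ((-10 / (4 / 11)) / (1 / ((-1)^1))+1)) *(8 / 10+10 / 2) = 19459 / 27360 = 0.71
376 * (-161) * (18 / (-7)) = 155664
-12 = -12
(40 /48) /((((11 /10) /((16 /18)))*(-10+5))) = -40 /297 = -0.13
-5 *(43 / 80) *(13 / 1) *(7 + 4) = -6149 / 16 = -384.31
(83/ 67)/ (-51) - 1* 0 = -0.02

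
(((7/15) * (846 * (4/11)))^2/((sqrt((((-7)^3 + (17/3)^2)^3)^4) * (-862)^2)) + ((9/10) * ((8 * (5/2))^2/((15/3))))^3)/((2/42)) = 132087883580827184671033811599062909/16851796173414533611639668100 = 7838208.00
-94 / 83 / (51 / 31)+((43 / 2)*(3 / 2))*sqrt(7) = -2914 / 4233+129*sqrt(7) / 4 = 84.64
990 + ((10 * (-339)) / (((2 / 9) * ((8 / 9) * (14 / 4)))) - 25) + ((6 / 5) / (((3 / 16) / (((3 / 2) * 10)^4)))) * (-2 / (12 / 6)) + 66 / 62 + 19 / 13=-3700428321 / 11284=-327935.87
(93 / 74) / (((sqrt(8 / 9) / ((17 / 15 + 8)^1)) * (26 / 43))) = 547863 * sqrt(2) / 38480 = 20.14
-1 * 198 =-198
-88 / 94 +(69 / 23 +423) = 19978 / 47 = 425.06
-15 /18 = -5 /6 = -0.83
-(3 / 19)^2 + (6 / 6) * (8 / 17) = 2735 / 6137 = 0.45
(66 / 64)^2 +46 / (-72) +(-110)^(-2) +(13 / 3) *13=56.76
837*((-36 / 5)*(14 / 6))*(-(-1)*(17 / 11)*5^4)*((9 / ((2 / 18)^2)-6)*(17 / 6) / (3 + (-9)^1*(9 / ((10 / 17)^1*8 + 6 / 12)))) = 6019083992250 / 2717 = 2215341918.38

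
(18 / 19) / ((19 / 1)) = 18 / 361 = 0.05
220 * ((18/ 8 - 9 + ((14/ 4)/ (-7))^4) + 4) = -591.25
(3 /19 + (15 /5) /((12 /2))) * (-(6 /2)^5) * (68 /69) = -68850 /437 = -157.55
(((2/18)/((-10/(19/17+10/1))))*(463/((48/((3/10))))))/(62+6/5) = -9723/1719040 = -0.01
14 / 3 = 4.67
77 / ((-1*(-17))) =77 / 17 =4.53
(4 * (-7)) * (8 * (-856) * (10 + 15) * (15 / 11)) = 71904000 / 11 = 6536727.27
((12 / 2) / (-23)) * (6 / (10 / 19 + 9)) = -684 / 4163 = -0.16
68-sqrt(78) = 59.17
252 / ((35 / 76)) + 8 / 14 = 19172 / 35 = 547.77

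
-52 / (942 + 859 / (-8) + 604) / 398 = -208 / 2290291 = -0.00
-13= -13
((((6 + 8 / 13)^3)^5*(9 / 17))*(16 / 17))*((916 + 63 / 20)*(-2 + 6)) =275585046051644700306564107588861952 / 73963615405361143865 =3725954234947651.35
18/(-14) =-9/7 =-1.29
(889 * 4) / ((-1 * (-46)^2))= -889 / 529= -1.68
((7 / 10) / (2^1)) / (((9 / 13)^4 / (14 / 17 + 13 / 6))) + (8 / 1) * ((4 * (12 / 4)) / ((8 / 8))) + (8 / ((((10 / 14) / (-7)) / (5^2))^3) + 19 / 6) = -117648896.28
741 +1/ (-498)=369017/ 498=741.00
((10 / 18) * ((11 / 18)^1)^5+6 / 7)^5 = 14472490874643375512553591652096542859057 / 23906465672813482542494530133708897255424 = 0.61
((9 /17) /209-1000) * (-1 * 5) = 17764955 /3553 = 4999.99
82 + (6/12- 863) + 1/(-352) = -274737/352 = -780.50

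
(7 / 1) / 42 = 1 / 6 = 0.17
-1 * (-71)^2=-5041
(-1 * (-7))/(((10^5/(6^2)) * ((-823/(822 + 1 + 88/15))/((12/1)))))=-783279/25718750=-0.03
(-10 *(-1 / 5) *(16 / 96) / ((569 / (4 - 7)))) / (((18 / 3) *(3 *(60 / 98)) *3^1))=-49 / 921780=-0.00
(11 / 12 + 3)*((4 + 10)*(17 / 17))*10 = 1645 / 3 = 548.33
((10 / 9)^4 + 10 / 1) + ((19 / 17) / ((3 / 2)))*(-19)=-2.63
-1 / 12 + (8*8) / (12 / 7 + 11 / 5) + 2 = 30031 / 1644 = 18.27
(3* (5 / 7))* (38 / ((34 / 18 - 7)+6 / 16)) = -41040 / 2387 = -17.19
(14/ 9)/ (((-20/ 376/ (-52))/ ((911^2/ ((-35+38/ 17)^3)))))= -279024764973136/ 7776391185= -35881.01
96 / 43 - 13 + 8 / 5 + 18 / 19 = -33579 / 4085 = -8.22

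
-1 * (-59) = 59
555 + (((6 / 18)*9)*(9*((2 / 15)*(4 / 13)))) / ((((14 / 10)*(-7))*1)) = 353463 / 637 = 554.89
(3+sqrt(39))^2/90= sqrt(39)/15+8/15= 0.95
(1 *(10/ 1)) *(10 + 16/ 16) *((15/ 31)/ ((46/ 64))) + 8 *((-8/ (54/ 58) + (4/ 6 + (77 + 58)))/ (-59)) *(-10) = 279814640/ 1135809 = 246.36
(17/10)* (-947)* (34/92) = -273683/460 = -594.96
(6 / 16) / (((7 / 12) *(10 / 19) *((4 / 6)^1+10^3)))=27 / 22120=0.00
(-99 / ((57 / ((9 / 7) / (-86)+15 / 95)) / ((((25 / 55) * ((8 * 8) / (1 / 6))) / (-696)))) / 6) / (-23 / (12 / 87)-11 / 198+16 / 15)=-5886000 / 94008824777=-0.00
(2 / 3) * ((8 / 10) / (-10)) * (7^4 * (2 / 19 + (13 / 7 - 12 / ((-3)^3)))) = -3952732 / 12825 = -308.21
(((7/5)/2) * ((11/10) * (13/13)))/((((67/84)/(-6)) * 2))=-4851/1675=-2.90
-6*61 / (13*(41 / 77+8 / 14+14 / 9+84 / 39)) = -5.85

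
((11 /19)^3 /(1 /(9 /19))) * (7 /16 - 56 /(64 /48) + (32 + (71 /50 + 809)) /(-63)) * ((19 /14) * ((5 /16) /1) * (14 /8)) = -1842560533 /491653120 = -3.75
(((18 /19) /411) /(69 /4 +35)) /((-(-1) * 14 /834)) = 10008 /3808189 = 0.00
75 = 75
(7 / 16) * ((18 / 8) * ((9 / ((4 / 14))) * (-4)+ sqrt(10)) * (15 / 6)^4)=-2480625 / 512+ 39375 * sqrt(10) / 1024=-4723.37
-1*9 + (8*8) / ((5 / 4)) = 211 / 5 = 42.20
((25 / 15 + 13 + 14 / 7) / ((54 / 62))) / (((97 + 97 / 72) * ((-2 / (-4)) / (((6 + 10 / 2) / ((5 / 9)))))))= 54560 / 7081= 7.71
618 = 618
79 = 79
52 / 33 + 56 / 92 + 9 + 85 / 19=225806 / 14421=15.66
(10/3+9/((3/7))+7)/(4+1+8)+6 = 328/39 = 8.41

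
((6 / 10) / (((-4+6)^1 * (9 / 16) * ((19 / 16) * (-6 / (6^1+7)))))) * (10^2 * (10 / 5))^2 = -6656000 / 171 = -38923.98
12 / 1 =12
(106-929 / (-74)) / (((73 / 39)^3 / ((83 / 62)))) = 1393343991 / 57574516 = 24.20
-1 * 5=-5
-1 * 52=-52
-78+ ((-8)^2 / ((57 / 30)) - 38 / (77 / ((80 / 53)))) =-3493962 / 77539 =-45.06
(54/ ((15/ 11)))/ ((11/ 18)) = 64.80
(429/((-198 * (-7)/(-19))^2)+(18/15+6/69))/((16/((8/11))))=0.06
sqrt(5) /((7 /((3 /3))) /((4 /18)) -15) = 2 * sqrt(5) /33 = 0.14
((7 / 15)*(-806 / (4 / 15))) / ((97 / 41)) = -115661 / 194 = -596.19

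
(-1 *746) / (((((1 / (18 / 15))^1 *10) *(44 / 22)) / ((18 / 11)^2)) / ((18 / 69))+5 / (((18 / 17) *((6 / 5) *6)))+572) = -4350672 / 3478879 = -1.25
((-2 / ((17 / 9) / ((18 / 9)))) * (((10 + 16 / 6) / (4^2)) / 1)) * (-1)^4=-1.68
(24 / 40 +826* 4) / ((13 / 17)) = 21607 / 5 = 4321.40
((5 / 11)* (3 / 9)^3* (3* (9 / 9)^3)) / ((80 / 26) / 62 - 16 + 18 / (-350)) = -352625 / 111724173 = -0.00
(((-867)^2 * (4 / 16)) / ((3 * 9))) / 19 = 83521 / 228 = 366.32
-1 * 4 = -4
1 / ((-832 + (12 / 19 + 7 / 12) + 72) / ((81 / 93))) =-6156 / 5363093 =-0.00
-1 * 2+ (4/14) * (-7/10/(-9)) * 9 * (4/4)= -9/5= -1.80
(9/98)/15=3/490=0.01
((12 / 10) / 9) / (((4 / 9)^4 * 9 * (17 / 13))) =3159 / 10880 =0.29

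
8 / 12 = 2 / 3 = 0.67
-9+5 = -4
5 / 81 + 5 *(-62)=-25105 / 81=-309.94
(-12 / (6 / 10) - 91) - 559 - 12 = -682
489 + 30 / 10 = 492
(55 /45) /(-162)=-0.01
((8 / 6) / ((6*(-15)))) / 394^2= -1 / 10478430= -0.00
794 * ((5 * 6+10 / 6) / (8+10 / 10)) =2793.70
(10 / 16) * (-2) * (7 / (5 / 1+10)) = -7 / 12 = -0.58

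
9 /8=1.12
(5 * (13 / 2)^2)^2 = 714025 / 16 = 44626.56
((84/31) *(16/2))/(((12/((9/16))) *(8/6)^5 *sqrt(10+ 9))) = 15309 *sqrt(19)/1206272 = 0.06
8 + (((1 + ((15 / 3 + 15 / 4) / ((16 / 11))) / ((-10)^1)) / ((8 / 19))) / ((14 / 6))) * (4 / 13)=189275 / 23296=8.12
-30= -30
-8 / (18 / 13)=-52 / 9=-5.78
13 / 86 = 0.15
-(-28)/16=7/4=1.75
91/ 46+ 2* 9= 19.98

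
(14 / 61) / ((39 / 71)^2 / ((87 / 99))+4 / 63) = 128938698 / 228561815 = 0.56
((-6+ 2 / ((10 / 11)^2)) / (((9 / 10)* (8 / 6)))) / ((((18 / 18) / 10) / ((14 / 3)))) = -1253 / 9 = -139.22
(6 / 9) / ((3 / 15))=3.33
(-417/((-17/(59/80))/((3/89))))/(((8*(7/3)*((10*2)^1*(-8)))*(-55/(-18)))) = -1992843/29824256000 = -0.00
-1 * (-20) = 20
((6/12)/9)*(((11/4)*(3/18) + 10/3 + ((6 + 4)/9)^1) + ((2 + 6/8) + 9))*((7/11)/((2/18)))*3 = 763/48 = 15.90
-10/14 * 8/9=-40/63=-0.63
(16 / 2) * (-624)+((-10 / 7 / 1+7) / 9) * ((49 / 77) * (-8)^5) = -590720 / 33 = -17900.61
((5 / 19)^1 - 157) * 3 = -8934 / 19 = -470.21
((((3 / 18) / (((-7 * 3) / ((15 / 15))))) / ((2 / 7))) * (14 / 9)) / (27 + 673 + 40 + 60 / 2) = -1 / 17820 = -0.00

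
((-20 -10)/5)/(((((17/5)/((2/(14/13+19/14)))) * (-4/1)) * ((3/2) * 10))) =182/7531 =0.02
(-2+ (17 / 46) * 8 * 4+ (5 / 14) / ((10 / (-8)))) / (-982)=-768 / 79051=-0.01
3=3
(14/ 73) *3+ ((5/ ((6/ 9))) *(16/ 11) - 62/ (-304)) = 1426637/ 122056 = 11.69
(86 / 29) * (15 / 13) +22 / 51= 3.85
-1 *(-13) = 13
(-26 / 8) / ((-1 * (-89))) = -13 / 356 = -0.04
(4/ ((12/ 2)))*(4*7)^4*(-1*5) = -6146560/ 3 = -2048853.33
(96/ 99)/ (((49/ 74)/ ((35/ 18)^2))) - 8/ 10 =63308/ 13365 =4.74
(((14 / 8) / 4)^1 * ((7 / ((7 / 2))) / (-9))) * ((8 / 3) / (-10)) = 7 / 270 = 0.03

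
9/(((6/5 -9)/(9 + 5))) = -210/13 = -16.15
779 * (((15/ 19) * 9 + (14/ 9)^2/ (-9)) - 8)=-660797/ 729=-906.44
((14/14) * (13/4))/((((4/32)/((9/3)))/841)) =65598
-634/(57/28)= -17752/57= -311.44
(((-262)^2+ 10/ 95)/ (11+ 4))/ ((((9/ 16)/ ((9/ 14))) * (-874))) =-75608/ 12635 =-5.98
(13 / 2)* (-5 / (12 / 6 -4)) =65 / 4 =16.25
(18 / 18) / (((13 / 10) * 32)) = 5 / 208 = 0.02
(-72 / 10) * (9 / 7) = -324 / 35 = -9.26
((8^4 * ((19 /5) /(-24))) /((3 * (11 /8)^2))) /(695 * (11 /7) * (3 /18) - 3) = -8716288 /13646985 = -0.64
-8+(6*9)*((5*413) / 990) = 104.64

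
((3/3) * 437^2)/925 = 190969/925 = 206.45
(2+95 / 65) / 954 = 5 / 1378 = 0.00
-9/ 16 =-0.56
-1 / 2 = -0.50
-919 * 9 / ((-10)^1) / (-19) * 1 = -8271 / 190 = -43.53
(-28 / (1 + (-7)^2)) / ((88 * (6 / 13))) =-91 / 6600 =-0.01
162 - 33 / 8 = 1263 / 8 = 157.88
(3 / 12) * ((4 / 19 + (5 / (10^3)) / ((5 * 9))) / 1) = 36019 / 684000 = 0.05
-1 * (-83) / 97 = 83 / 97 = 0.86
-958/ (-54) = 479/ 27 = 17.74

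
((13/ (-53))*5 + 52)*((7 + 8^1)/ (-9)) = -4485/ 53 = -84.62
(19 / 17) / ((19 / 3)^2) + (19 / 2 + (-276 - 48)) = -203149 / 646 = -314.47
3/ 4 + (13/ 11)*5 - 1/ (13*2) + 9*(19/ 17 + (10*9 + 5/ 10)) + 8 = 8160181/ 9724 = 839.18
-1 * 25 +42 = 17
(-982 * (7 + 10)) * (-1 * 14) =233716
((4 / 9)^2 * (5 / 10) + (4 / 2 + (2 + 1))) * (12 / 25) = 1652 / 675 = 2.45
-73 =-73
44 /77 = 4 /7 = 0.57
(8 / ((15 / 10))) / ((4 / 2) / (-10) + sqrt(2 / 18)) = 40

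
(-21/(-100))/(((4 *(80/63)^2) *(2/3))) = 250047/5120000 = 0.05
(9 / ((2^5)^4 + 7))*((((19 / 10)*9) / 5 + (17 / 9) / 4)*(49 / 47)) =171647 / 4928340100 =0.00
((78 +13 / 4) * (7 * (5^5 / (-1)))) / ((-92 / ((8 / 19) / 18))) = 7109375 / 15732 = 451.91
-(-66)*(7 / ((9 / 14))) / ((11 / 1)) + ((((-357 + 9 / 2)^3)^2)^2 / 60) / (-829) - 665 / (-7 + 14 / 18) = -73995221575368133002722290.00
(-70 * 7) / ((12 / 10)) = -1225 / 3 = -408.33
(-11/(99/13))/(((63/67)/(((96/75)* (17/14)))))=-236912/99225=-2.39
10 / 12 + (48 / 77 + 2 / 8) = 1577 / 924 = 1.71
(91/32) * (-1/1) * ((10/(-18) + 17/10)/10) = -9373/28800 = -0.33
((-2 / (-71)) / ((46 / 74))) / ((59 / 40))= 2960 / 96347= 0.03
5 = 5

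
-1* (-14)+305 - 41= 278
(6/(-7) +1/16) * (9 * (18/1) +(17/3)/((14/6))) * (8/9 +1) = -1741463/7056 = -246.81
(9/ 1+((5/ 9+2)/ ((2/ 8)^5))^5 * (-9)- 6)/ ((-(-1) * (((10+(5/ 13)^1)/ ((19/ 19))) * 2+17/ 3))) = -94206813793393275836537/ 2254797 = -41780618740131939.08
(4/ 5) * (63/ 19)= 252/ 95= 2.65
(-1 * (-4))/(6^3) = 1/54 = 0.02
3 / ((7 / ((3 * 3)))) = 27 / 7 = 3.86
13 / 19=0.68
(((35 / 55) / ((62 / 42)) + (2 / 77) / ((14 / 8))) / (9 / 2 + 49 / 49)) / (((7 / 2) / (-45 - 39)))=-357648 / 183799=-1.95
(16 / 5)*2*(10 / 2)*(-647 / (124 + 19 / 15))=-310560 / 1879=-165.28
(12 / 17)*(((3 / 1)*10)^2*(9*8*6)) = 4665600 / 17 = 274447.06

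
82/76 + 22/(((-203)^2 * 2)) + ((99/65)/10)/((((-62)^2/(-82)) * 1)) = 1052472300261/978165670300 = 1.08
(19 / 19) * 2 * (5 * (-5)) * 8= -400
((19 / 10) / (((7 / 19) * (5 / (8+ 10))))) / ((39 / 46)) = 49818 / 2275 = 21.90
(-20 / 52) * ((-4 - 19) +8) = 75 / 13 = 5.77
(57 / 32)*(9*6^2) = 4617 / 8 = 577.12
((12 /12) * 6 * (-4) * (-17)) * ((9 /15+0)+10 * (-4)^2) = 327624 /5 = 65524.80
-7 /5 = -1.40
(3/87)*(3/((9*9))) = 1/783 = 0.00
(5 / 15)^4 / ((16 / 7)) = 7 / 1296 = 0.01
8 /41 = 0.20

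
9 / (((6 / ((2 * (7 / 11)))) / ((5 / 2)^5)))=65625 / 352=186.43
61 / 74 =0.82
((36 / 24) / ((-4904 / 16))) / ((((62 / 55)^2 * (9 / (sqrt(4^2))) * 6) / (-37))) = 111925 / 10603674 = 0.01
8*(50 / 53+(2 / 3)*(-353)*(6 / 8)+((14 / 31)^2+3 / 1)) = -70227500 / 50933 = -1378.82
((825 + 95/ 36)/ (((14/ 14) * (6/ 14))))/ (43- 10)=208565/ 3564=58.52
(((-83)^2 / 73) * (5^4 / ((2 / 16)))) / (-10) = -3444500 / 73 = -47184.93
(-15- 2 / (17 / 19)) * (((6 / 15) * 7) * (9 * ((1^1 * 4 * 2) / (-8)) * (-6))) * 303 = -67116924 / 85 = -789610.87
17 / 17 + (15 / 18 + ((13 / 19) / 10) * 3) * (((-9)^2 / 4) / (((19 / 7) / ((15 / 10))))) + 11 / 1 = 42639 / 1805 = 23.62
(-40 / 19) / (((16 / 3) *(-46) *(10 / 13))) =39 / 3496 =0.01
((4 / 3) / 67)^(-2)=40401 / 16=2525.06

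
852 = 852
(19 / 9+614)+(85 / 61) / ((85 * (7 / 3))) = 2367742 / 3843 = 616.12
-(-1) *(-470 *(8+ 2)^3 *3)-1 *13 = -1410013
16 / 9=1.78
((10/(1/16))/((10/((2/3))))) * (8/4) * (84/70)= 128/5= 25.60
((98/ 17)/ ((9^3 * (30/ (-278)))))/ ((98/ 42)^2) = -278/ 20655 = -0.01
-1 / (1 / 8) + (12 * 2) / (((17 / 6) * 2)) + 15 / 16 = -769 / 272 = -2.83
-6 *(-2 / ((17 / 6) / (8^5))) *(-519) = -1224474624 / 17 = -72027919.06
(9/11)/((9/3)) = 3/11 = 0.27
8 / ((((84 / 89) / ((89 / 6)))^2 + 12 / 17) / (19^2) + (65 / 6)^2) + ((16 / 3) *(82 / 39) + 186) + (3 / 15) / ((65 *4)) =197.28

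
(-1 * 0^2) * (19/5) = 0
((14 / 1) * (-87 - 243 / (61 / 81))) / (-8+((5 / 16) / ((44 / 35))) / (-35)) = 82100480 / 114619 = 716.29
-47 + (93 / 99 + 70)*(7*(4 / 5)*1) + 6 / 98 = 2832352 / 8085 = 350.32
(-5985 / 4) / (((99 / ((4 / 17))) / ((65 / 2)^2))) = -2809625 / 748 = -3756.18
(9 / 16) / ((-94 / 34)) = -0.20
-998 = -998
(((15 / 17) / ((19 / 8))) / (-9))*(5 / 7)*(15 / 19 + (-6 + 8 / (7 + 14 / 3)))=2360 / 17689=0.13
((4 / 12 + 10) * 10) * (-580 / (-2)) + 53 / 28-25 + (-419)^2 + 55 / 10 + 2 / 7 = 17262869 / 84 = 205510.35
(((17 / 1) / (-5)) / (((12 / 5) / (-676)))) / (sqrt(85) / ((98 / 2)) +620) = 855361052 / 553766589 - 140777*sqrt(85) / 2768832945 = 1.54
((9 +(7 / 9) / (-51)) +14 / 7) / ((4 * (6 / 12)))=2521 / 459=5.49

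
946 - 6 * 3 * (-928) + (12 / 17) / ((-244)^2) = 4465944203 / 253028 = 17650.00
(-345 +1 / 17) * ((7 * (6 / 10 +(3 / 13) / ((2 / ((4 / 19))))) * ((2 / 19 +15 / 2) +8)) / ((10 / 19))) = -4691817186 / 104975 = -44694.61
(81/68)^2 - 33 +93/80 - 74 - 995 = -12709279/11560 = -1099.42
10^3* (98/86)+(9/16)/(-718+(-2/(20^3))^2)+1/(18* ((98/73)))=47286292670360041/41494655996388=1139.58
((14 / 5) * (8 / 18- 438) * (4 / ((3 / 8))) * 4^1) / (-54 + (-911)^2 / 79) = -557494784 / 111463425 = -5.00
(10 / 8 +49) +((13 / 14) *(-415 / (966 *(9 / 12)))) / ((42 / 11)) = 42694913 / 852012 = 50.11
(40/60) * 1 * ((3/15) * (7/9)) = 14/135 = 0.10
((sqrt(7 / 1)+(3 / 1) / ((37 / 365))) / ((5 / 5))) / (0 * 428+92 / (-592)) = -4380 / 23 -148 * sqrt(7) / 23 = -207.46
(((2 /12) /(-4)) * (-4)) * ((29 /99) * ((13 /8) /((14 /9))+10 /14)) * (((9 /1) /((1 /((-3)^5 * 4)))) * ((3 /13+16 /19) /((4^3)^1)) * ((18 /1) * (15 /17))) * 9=-148994897175 /82770688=-1800.09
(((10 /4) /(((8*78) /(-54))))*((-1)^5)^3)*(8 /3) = 15 /26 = 0.58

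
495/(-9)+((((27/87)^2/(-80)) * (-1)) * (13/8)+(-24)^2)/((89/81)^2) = 1799602122173/4263399040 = 422.11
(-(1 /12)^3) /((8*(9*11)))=-1 /1368576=-0.00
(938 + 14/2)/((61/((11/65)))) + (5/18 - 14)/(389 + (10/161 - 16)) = 2216142355/857339262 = 2.58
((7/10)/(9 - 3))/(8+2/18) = 21/1460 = 0.01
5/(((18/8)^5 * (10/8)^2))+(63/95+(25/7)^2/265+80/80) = 25738982561/14568274035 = 1.77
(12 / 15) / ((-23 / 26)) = -104 / 115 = -0.90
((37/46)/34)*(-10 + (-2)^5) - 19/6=-4880/1173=-4.16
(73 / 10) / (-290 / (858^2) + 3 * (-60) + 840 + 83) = 13434993 / 1367423905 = 0.01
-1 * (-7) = 7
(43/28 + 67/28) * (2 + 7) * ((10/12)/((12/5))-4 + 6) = 9295/112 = 82.99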